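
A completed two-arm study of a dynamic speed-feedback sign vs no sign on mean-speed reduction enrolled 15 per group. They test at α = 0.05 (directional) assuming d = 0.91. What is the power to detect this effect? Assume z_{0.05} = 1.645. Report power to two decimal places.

power ≈ 0.80

For two equal groups, power = Φ(d·√(n/2) − z_{α}).
d·√(n/2) = 0.91 × √(15/2) = 0.91 × 2.739 = 2.492.
z_β = 2.492 − 1.645 = 0.847.
Power = Φ(0.847) = 0.802.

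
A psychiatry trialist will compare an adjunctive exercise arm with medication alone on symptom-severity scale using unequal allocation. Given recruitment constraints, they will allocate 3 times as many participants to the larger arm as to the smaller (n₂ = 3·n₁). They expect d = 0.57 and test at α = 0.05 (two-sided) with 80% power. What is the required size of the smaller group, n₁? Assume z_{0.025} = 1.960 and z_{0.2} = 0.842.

With allocation ratio k = n₂/n₁ = 3, Var(x̄₁−x̄₂) = σ²(1/n₁ + 1/(k·n₁)) = σ²·(k+1)/(k·n₁).
So n₁ = (1 + 1/k)·((z_{α/2} + z_β)/d)² = 1.333 × (2.802/0.57)².
n₁ = 1.333 × 24.16 = 32.2.
Round up: n₁ = 33, giving n₂ = 3 × 33 = 99.

n₁ = 33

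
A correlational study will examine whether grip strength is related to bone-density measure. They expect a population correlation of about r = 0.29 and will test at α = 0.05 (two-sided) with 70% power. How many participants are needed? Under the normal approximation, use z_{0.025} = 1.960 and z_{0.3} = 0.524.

Fisher's z: C = ½·ln((1+r)/(1−r)) = ½·ln(1.8169) = 0.2986.
n = ((z_{α/2} + z_β)/C)² + 3.
(1.960 + 0.524) / 0.2986 = 2.484 / 0.2986 = 8.319.
n = 8.319² + 3 = 69.20 + 3 = 72.2.
Round up.

n = 73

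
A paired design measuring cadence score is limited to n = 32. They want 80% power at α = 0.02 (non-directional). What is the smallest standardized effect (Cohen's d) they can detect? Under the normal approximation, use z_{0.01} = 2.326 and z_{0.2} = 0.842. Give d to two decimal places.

For a single sample (or paired design) of n = 32: d_min = (z_{α/2} + z_β)/√n.
z-sum = 2.326 + 0.842 = 3.168.
d_min = 3.168 / √32 = 3.168 / 5.657 = 0.560.

d_min ≈ 0.56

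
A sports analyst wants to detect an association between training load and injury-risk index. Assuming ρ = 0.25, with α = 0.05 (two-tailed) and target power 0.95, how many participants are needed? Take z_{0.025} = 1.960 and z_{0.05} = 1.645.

n = 203

Fisher's z: C = ½·ln((1+r)/(1−r)) = ½·ln(1.6667) = 0.2554.
n = ((z_{α/2} + z_β)/C)² + 3.
(1.960 + 1.645) / 0.2554 = 3.605 / 0.2554 = 14.115.
n = 14.115² + 3 = 199.24 + 3 = 202.2.
Round up.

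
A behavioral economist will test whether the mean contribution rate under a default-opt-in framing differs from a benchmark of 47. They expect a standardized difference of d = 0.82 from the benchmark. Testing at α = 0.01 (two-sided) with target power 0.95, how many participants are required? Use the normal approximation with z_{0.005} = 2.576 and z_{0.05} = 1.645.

For a one-sample test: n = ((z_{α/2} + z_β) / d)².
z_{α/2} + z_β = 2.576 + 1.645 = 4.221.
n = (4.221 / 0.82)² = 5.148² = 26.50.
Round up.

n = 27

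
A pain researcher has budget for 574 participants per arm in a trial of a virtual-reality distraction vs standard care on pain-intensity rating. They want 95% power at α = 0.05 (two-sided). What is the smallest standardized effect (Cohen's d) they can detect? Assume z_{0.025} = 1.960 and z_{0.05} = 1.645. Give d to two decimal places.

d_min ≈ 0.21

For two independent groups of n = 574 each: d_min = (z_{α/2} + z_β)·√(2/n).
z-sum = 1.960 + 1.645 = 3.605.
d_min = 3.605 × √(2/574) = 3.605 × 0.0590 = 0.213.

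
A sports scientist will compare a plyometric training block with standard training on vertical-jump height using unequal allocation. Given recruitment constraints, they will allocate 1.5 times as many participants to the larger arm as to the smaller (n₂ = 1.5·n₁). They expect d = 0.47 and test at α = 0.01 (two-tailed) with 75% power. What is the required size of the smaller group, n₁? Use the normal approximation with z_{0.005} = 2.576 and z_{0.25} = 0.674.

With allocation ratio k = n₂/n₁ = 1.5, Var(x̄₁−x̄₂) = σ²(1/n₁ + 1/(k·n₁)) = σ²·(k+1)/(k·n₁).
So n₁ = (1 + 1/k)·((z_{α/2} + z_β)/d)² = 1.667 × (3.250/0.47)².
n₁ = 1.667 × 47.82 = 79.7.
Round up: n₁ = 80, giving n₂ = 1.5 × 80 = 120.

n₁ = 80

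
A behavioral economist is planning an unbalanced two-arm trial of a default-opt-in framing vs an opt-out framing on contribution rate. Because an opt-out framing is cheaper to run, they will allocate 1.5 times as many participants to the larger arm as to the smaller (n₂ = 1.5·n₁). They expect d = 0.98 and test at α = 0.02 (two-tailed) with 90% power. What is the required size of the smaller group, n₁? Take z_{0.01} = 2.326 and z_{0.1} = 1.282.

n₁ = 23

With allocation ratio k = n₂/n₁ = 1.5, Var(x̄₁−x̄₂) = σ²(1/n₁ + 1/(k·n₁)) = σ²·(k+1)/(k·n₁).
So n₁ = (1 + 1/k)·((z_{α/2} + z_β)/d)² = 1.667 × (3.608/0.98)².
n₁ = 1.667 × 13.55 = 22.6.
Round up: n₁ = 23, giving n₂ = ⌈1.5 × 23⌉ = ⌈34.5⌉ = 35.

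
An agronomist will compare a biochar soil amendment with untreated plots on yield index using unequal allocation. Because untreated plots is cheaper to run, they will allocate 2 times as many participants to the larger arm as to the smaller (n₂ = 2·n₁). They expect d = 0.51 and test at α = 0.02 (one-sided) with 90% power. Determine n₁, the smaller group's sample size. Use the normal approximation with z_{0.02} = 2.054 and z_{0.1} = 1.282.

With allocation ratio k = n₂/n₁ = 2, Var(x̄₁−x̄₂) = σ²(1/n₁ + 1/(k·n₁)) = σ²·(k+1)/(k·n₁).
So n₁ = (1 + 1/k)·((z_{α} + z_β)/d)² = 1.500 × (3.336/0.51)².
n₁ = 1.500 × 42.79 = 64.2.
Round up: n₁ = 65, giving n₂ = 2 × 65 = 130.

n₁ = 65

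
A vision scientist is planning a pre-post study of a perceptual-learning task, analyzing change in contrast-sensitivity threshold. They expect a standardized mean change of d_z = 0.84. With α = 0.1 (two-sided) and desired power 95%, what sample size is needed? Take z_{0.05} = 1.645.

n = 16 pairs

For a paired (one-sample on differences) test: n = ((z_{α/2} + z_β) / d)².
z_{α/2} + z_β = 1.645 + 1.645 = 3.290.
n = (3.290 / 0.84)² = 3.917² = 15.34.
Round up.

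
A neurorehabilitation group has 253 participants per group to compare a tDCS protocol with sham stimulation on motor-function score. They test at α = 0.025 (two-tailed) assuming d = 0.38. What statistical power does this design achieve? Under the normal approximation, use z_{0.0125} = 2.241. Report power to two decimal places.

power ≈ 0.98

For two equal groups, power = Φ(d·√(n/2) − z_{α/2}).
d·√(n/2) = 0.38 × √(253/2) = 0.38 × 11.247 = 4.274.
z_β = 4.274 − 2.241 = 2.033.
Power = Φ(2.033) = 0.979.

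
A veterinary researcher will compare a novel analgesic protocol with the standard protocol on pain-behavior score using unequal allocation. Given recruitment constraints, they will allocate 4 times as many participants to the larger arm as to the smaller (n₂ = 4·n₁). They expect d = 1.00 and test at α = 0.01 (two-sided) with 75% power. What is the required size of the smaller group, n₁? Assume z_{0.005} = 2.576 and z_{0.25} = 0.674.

n₁ = 14

With allocation ratio k = n₂/n₁ = 4, Var(x̄₁−x̄₂) = σ²(1/n₁ + 1/(k·n₁)) = σ²·(k+1)/(k·n₁).
So n₁ = (1 + 1/k)·((z_{α/2} + z_β)/d)² = 1.250 × (3.250/1.00)².
n₁ = 1.250 × 10.56 = 13.2.
Round up: n₁ = 14, giving n₂ = 4 × 14 = 56.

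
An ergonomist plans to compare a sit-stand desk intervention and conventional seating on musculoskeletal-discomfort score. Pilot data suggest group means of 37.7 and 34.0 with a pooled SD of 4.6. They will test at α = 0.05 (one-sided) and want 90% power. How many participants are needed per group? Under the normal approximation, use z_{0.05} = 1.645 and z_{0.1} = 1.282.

n = 27 per group

Cohen's d = |M₁ − M₂| / SD_pooled = |37.7 − 34.0| / 4.6 = 3.7 / 4.6 = 0.804.
For two independent groups with equal n: n = 2·((z_{α} + z_β) / d)².
z_{α} + z_β = 1.645 + 1.282 = 2.927.
n = 2 × (2.927 / 0.804)² = 2 × 3.641² = 2 × 13.25 = 26.5.
Round up to the next whole participant.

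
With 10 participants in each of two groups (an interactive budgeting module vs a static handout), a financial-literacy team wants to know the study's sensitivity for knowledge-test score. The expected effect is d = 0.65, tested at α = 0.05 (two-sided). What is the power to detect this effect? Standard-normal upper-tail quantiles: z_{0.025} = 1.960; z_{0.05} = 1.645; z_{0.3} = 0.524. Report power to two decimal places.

For two equal groups, power = Φ(d·√(n/2) − z_{α/2}).
d·√(n/2) = 0.65 × √(10/2) = 0.65 × 2.236 = 1.453.
z_β = 1.453 − 1.960 = -0.507.
Power = Φ(-0.507) = 0.306.

power ≈ 0.31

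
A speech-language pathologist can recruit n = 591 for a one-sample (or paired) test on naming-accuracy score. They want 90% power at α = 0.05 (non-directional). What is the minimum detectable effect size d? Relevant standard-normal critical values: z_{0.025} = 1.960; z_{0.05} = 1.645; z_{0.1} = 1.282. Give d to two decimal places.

d_min ≈ 0.13

For a single sample (or paired design) of n = 591: d_min = (z_{α/2} + z_β)/√n.
z-sum = 1.960 + 1.282 = 3.242.
d_min = 3.242 / √591 = 3.242 / 24.310 = 0.133.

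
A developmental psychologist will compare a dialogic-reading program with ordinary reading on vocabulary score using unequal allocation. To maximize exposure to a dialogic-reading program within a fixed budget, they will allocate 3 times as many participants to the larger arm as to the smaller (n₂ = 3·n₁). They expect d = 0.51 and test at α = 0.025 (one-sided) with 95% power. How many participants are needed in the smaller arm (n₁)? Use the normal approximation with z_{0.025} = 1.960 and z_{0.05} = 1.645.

n₁ = 67

With allocation ratio k = n₂/n₁ = 3, Var(x̄₁−x̄₂) = σ²(1/n₁ + 1/(k·n₁)) = σ²·(k+1)/(k·n₁).
So n₁ = (1 + 1/k)·((z_{α} + z_β)/d)² = 1.333 × (3.605/0.51)².
n₁ = 1.333 × 49.97 = 66.6.
Round up: n₁ = 67, giving n₂ = 3 × 67 = 201.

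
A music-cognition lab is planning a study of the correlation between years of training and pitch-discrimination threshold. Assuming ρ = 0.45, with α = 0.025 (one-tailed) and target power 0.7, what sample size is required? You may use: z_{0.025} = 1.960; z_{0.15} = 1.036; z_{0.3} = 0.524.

Fisher's z: C = ½·ln((1+r)/(1−r)) = ½·ln(2.6364) = 0.4847.
n = ((z_{α} + z_β)/C)² + 3.
(1.960 + 0.524) / 0.4847 = 2.484 / 0.4847 = 5.125.
n = 5.125² + 3 = 26.26 + 3 = 29.3.
Round up.

n = 30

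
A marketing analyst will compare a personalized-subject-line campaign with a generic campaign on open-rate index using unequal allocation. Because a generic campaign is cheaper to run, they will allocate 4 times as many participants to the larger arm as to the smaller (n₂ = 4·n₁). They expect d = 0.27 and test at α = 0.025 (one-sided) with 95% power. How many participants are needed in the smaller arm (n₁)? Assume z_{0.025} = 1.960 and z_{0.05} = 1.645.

n₁ = 223

With allocation ratio k = n₂/n₁ = 4, Var(x̄₁−x̄₂) = σ²(1/n₁ + 1/(k·n₁)) = σ²·(k+1)/(k·n₁).
So n₁ = (1 + 1/k)·((z_{α} + z_β)/d)² = 1.250 × (3.605/0.27)².
n₁ = 1.250 × 178.27 = 222.8.
Round up: n₁ = 223, giving n₂ = 4 × 223 = 892.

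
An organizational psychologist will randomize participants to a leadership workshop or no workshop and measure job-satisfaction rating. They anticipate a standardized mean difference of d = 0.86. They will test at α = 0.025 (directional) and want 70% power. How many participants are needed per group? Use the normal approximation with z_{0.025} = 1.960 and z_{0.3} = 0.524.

n = 17 per group

For two independent groups with equal n: n = 2·((z_{α} + z_β) / d)².
z_{α} + z_β = 1.960 + 0.524 = 2.484.
n = 2 × (2.484 / 0.86)² = 2 × 2.888² = 2 × 8.34 = 16.7.
Round up to the next whole participant.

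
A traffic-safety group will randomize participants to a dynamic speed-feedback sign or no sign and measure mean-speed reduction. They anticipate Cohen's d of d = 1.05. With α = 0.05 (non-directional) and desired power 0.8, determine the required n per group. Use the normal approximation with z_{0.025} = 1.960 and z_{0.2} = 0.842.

For two independent groups with equal n: n = 2·((z_{α/2} + z_β) / d)².
z_{α/2} + z_β = 1.960 + 0.842 = 2.802.
n = 2 × (2.802 / 1.05)² = 2 × 2.669² = 2 × 7.12 = 14.2.
Round up to the next whole participant.

n = 15 per group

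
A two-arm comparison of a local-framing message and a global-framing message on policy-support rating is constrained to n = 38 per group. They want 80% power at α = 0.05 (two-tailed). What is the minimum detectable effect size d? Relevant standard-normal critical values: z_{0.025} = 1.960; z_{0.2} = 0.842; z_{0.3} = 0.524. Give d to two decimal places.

d_min ≈ 0.64

For two independent groups of n = 38 each: d_min = (z_{α/2} + z_β)·√(2/n).
z-sum = 1.960 + 0.842 = 2.802.
d_min = 2.802 × √(2/38) = 2.802 × 0.2294 = 0.643.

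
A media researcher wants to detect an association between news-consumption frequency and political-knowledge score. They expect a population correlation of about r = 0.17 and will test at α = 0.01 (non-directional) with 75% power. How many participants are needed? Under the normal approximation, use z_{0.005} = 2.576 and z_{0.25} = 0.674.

Fisher's z: C = ½·ln((1+r)/(1−r)) = ½·ln(1.4096) = 0.1717.
n = ((z_{α/2} + z_β)/C)² + 3.
(2.576 + 0.674) / 0.1717 = 3.250 / 0.1717 = 18.928.
n = 18.928² + 3 = 358.28 + 3 = 361.3.
Round up.

n = 362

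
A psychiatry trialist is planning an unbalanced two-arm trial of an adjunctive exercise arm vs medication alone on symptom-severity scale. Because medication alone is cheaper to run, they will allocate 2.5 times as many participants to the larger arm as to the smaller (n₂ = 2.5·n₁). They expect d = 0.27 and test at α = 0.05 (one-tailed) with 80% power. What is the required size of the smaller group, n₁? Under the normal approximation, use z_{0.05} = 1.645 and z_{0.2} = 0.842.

n₁ = 119

With allocation ratio k = n₂/n₁ = 2.5, Var(x̄₁−x̄₂) = σ²(1/n₁ + 1/(k·n₁)) = σ²·(k+1)/(k·n₁).
So n₁ = (1 + 1/k)·((z_{α} + z_β)/d)² = 1.400 × (2.487/0.27)².
n₁ = 1.400 × 84.84 = 118.8.
Round up: n₁ = 119, giving n₂ = ⌈2.5 × 119⌉ = ⌈297.5⌉ = 298.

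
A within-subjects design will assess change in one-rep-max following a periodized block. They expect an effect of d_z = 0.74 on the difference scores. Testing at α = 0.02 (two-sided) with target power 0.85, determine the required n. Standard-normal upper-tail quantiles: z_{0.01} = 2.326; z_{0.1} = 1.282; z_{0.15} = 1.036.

n = 21 pairs

For a paired (one-sample on differences) test: n = ((z_{α/2} + z_β) / d)².
z_{α/2} + z_β = 2.326 + 1.036 = 3.362.
n = (3.362 / 0.74)² = 4.543² = 20.64.
Round up.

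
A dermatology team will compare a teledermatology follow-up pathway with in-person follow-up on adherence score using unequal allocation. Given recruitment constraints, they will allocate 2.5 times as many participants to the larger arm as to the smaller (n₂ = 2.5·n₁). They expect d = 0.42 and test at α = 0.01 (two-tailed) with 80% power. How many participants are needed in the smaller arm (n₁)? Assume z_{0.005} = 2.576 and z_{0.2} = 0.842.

With allocation ratio k = n₂/n₁ = 2.5, Var(x̄₁−x̄₂) = σ²(1/n₁ + 1/(k·n₁)) = σ²·(k+1)/(k·n₁).
So n₁ = (1 + 1/k)·((z_{α/2} + z_β)/d)² = 1.400 × (3.418/0.42)².
n₁ = 1.400 × 66.23 = 92.7.
Round up: n₁ = 93, giving n₂ = ⌈2.5 × 93⌉ = ⌈232.5⌉ = 233.

n₁ = 93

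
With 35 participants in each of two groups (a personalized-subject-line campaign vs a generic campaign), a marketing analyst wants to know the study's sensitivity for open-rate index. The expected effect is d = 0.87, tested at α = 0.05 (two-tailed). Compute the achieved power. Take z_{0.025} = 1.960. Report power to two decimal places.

For two equal groups, power = Φ(d·√(n/2) − z_{α/2}).
d·√(n/2) = 0.87 × √(35/2) = 0.87 × 4.183 = 3.639.
z_β = 3.639 − 1.960 = 1.679.
Power = Φ(1.679) = 0.953.

power ≈ 0.95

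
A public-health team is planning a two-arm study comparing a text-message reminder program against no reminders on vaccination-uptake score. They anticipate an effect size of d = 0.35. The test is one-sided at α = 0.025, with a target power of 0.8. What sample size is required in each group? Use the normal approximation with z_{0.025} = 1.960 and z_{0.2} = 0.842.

For two independent groups with equal n: n = 2·((z_{α} + z_β) / d)².
z_{α} + z_β = 1.960 + 0.842 = 2.802.
n = 2 × (2.802 / 0.35)² = 2 × 8.006² = 2 × 64.09 = 128.2.
Round up to the next whole participant.

n = 129 per group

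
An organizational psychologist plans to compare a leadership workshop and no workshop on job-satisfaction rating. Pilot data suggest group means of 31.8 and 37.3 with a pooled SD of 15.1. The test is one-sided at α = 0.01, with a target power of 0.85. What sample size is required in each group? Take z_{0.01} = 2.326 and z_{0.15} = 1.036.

Cohen's d = |M₁ − M₂| / SD_pooled = |31.8 − 37.3| / 15.1 = 5.5 / 15.1 = 0.364.
For two independent groups with equal n: n = 2·((z_{α} + z_β) / d)².
z_{α} + z_β = 2.326 + 1.036 = 3.362.
n = 2 × (3.362 / 0.364)² = 2 × 9.236² = 2 × 85.31 = 170.6.
Round up to the next whole participant.

n = 171 per group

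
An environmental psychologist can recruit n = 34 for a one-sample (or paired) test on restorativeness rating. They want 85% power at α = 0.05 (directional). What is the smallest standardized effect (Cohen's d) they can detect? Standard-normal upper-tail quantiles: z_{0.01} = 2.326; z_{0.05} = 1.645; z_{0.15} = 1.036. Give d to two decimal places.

For a single sample (or paired design) of n = 34: d_min = (z_{α} + z_β)/√n.
z-sum = 1.645 + 1.036 = 2.681.
d_min = 2.681 / √34 = 2.681 / 5.831 = 0.460.

d_min ≈ 0.46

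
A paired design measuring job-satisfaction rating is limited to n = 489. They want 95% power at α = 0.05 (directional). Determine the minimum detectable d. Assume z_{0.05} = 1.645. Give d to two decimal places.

For a single sample (or paired design) of n = 489: d_min = (z_{α} + z_β)/√n.
z-sum = 1.645 + 1.645 = 3.290.
d_min = 3.290 / √489 = 3.290 / 22.113 = 0.149.

d_min ≈ 0.15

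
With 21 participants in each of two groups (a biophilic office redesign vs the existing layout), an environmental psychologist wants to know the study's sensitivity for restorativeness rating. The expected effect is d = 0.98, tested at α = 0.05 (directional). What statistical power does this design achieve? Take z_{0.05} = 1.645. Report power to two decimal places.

For two equal groups, power = Φ(d·√(n/2) − z_{α}).
d·√(n/2) = 0.98 × √(21/2) = 0.98 × 3.240 = 3.176.
z_β = 3.176 − 1.645 = 1.531.
Power = Φ(1.531) = 0.937.

power ≈ 0.94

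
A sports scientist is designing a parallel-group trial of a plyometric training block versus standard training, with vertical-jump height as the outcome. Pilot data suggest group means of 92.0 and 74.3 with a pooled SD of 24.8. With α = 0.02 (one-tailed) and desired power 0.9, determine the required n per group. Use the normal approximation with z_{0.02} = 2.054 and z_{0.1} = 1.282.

Cohen's d = |M₁ − M₂| / SD_pooled = |92.0 − 74.3| / 24.8 = 17.7 / 24.8 = 0.714.
For two independent groups with equal n: n = 2·((z_{α} + z_β) / d)².
z_{α} + z_β = 2.054 + 1.282 = 3.336.
n = 2 × (3.336 / 0.714)² = 2 × 4.672² = 2 × 21.83 = 43.7.
Round up to the next whole participant.

n = 44 per group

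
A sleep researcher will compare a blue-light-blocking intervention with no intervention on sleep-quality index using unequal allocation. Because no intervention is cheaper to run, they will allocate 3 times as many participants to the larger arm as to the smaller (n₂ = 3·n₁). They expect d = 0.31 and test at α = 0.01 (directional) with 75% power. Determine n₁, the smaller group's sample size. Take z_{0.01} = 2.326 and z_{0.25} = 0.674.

n₁ = 125

With allocation ratio k = n₂/n₁ = 3, Var(x̄₁−x̄₂) = σ²(1/n₁ + 1/(k·n₁)) = σ²·(k+1)/(k·n₁).
So n₁ = (1 + 1/k)·((z_{α} + z_β)/d)² = 1.333 × (3.000/0.31)².
n₁ = 1.333 × 93.65 = 124.9.
Round up: n₁ = 125, giving n₂ = 3 × 125 = 375.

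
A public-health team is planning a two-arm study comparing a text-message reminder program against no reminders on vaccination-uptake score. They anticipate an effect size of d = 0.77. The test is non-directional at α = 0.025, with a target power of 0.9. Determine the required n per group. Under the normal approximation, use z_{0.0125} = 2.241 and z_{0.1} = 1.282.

n = 42 per group

For two independent groups with equal n: n = 2·((z_{α/2} + z_β) / d)².
z_{α/2} + z_β = 2.241 + 1.282 = 3.523.
n = 2 × (3.523 / 0.77)² = 2 × 4.575² = 2 × 20.93 = 41.9.
Round up to the next whole participant.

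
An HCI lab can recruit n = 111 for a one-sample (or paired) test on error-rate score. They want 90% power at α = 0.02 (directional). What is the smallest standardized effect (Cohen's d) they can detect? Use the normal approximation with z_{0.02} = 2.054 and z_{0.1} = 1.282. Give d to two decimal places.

For a single sample (or paired design) of n = 111: d_min = (z_{α} + z_β)/√n.
z-sum = 2.054 + 1.282 = 3.336.
d_min = 3.336 / √111 = 3.336 / 10.536 = 0.317.

d_min ≈ 0.32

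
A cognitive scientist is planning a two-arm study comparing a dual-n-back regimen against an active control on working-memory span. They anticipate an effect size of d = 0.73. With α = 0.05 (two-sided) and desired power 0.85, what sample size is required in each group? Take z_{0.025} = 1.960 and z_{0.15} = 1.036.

For two independent groups with equal n: n = 2·((z_{α/2} + z_β) / d)².
z_{α/2} + z_β = 1.960 + 1.036 = 2.996.
n = 2 × (2.996 / 0.73)² = 2 × 4.104² = 2 × 16.84 = 33.7.
Round up to the next whole participant.

n = 34 per group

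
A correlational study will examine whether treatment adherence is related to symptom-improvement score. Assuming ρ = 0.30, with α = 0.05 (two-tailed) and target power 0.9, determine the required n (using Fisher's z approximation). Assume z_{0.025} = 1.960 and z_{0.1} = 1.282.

n = 113

Fisher's z: C = ½·ln((1+r)/(1−r)) = ½·ln(1.8571) = 0.3095.
n = ((z_{α/2} + z_β)/C)² + 3.
(1.960 + 1.282) / 0.3095 = 3.242 / 0.3095 = 10.475.
n = 10.475² + 3 = 109.72 + 3 = 112.7.
Round up.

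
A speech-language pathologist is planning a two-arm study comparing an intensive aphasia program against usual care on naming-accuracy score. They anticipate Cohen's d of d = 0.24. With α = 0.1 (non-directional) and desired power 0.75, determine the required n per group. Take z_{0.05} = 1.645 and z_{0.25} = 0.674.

For two independent groups with equal n: n = 2·((z_{α/2} + z_β) / d)².
z_{α/2} + z_β = 1.645 + 0.674 = 2.319.
n = 2 × (2.319 / 0.24)² = 2 × 9.662² = 2 × 93.36 = 186.7.
Round up to the next whole participant.

n = 187 per group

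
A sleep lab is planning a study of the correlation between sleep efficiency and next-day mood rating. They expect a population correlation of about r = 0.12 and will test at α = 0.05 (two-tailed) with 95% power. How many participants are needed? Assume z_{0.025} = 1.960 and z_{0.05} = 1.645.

n = 897

Fisher's z: C = ½·ln((1+r)/(1−r)) = ½·ln(1.2727) = 0.1206.
n = ((z_{α/2} + z_β)/C)² + 3.
(1.960 + 1.645) / 0.1206 = 3.605 / 0.1206 = 29.892.
n = 29.892² + 3 = 893.54 + 3 = 896.5.
Round up.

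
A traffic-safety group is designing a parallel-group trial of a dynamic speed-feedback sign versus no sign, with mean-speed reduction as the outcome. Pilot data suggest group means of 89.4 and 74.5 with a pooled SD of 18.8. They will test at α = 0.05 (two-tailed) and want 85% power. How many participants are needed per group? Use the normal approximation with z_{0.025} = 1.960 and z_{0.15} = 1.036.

n = 29 per group

Cohen's d = |M₁ − M₂| / SD_pooled = |89.4 − 74.5| / 18.8 = 14.9 / 18.8 = 0.793.
For two independent groups with equal n: n = 2·((z_{α/2} + z_β) / d)².
z_{α/2} + z_β = 1.960 + 1.036 = 2.996.
n = 2 × (2.996 / 0.793)² = 2 × 3.778² = 2 × 14.27 = 28.5.
Round up to the next whole participant.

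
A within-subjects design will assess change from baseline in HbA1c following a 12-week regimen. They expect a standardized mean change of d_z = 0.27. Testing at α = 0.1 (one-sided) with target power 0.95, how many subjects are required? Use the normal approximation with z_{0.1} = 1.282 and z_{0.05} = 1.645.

n = 118 pairs

For a paired (one-sample on differences) test: n = ((z_{α} + z_β) / d)².
z_{α} + z_β = 1.282 + 1.645 = 2.927.
n = (2.927 / 0.27)² = 10.841² = 117.52.
Round up.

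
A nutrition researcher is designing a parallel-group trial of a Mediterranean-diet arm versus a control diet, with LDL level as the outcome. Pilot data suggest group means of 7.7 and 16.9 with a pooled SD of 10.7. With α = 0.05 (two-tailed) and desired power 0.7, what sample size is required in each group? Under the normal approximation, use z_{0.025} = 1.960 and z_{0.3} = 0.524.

Cohen's d = |M₁ − M₂| / SD_pooled = |7.7 − 16.9| / 10.7 = 9.2 / 10.7 = 0.860.
For two independent groups with equal n: n = 2·((z_{α/2} + z_β) / d)².
z_{α/2} + z_β = 1.960 + 0.524 = 2.484.
n = 2 × (2.484 / 0.860)² = 2 × 2.888² = 2 × 8.34 = 16.7.
Round up to the next whole participant.

n = 17 per group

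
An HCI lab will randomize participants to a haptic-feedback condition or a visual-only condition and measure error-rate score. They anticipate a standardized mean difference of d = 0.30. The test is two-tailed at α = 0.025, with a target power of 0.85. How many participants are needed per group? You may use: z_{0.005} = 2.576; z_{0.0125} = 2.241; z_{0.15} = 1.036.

n = 239 per group

For two independent groups with equal n: n = 2·((z_{α/2} + z_β) / d)².
z_{α/2} + z_β = 2.241 + 1.036 = 3.277.
n = 2 × (3.277 / 0.30)² = 2 × 10.923² = 2 × 119.32 = 238.6.
Round up to the next whole participant.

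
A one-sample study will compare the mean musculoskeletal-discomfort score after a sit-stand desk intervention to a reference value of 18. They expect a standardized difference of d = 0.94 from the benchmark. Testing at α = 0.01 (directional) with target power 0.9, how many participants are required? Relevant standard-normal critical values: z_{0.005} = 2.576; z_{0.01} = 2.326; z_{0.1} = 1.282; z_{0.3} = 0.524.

n = 15

For a one-sample test: n = ((z_{α} + z_β) / d)².
z_{α} + z_β = 2.326 + 1.282 = 3.608.
n = (3.608 / 0.94)² = 3.838² = 14.73.
Round up.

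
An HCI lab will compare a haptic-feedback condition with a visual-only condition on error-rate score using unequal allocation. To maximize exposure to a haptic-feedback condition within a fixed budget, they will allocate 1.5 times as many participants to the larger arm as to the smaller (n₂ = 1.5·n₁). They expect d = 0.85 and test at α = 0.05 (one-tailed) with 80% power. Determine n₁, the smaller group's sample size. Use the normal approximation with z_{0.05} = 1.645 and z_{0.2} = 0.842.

n₁ = 15

With allocation ratio k = n₂/n₁ = 1.5, Var(x̄₁−x̄₂) = σ²(1/n₁ + 1/(k·n₁)) = σ²·(k+1)/(k·n₁).
So n₁ = (1 + 1/k)·((z_{α} + z_β)/d)² = 1.667 × (2.487/0.85)².
n₁ = 1.667 × 8.56 = 14.3.
Round up: n₁ = 15, giving n₂ = ⌈1.5 × 15⌉ = ⌈22.5⌉ = 23.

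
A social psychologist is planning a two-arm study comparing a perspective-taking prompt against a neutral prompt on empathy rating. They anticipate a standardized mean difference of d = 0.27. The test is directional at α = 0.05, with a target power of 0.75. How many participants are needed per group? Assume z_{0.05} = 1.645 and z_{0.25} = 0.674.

For two independent groups with equal n: n = 2·((z_{α} + z_β) / d)².
z_{α} + z_β = 1.645 + 0.674 = 2.319.
n = 2 × (2.319 / 0.27)² = 2 × 8.589² = 2 × 73.77 = 147.5.
Round up to the next whole participant.

n = 148 per group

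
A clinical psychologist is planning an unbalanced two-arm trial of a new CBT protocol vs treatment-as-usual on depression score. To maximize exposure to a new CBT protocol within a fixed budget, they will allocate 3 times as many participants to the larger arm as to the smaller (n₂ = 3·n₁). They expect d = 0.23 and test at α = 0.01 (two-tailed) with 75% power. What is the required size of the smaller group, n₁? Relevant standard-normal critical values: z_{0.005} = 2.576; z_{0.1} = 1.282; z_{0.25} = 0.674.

n₁ = 267

With allocation ratio k = n₂/n₁ = 3, Var(x̄₁−x̄₂) = σ²(1/n₁ + 1/(k·n₁)) = σ²·(k+1)/(k·n₁).
So n₁ = (1 + 1/k)·((z_{α/2} + z_β)/d)² = 1.333 × (3.250/0.23)².
n₁ = 1.333 × 199.67 = 266.2.
Round up: n₁ = 267, giving n₂ = 3 × 267 = 801.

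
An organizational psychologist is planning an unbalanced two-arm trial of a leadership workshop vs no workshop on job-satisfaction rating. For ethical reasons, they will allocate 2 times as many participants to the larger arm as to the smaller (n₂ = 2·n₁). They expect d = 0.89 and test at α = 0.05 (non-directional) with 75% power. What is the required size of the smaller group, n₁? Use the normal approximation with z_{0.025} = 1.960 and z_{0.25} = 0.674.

n₁ = 14

With allocation ratio k = n₂/n₁ = 2, Var(x̄₁−x̄₂) = σ²(1/n₁ + 1/(k·n₁)) = σ²·(k+1)/(k·n₁).
So n₁ = (1 + 1/k)·((z_{α/2} + z_β)/d)² = 1.500 × (2.634/0.89)².
n₁ = 1.500 × 8.76 = 13.1.
Round up: n₁ = 14, giving n₂ = 2 × 14 = 28.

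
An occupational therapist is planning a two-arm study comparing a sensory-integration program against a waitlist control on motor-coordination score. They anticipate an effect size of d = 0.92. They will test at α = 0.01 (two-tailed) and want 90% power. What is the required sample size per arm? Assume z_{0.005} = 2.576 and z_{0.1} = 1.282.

n = 36 per group

For two independent groups with equal n: n = 2·((z_{α/2} + z_β) / d)².
z_{α/2} + z_β = 2.576 + 1.282 = 3.858.
n = 2 × (3.858 / 0.92)² = 2 × 4.193² = 2 × 17.59 = 35.2.
Round up to the next whole participant.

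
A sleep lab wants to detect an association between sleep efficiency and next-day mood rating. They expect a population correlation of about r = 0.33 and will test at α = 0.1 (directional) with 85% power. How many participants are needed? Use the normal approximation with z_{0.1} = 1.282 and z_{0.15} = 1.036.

Fisher's z: C = ½·ln((1+r)/(1−r)) = ½·ln(1.9851) = 0.3428.
n = ((z_{α} + z_β)/C)² + 3.
(1.282 + 1.036) / 0.3428 = 2.318 / 0.3428 = 6.762.
n = 6.762² + 3 = 45.72 + 3 = 48.7.
Round up.

n = 49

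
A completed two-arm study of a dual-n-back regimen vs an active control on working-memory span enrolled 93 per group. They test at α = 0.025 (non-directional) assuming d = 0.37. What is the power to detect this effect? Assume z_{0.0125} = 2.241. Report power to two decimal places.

power ≈ 0.61

For two equal groups, power = Φ(d·√(n/2) − z_{α/2}).
d·√(n/2) = 0.37 × √(93/2) = 0.37 × 6.819 = 2.523.
z_β = 2.523 − 2.241 = 0.282.
Power = Φ(0.282) = 0.611.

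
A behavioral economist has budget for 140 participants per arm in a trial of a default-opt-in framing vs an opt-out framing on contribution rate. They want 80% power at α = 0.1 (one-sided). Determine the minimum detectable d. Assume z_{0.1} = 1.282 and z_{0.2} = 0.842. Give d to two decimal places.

For two independent groups of n = 140 each: d_min = (z_{α} + z_β)·√(2/n).
z-sum = 1.282 + 0.842 = 2.124.
d_min = 2.124 × √(2/140) = 2.124 × 0.1195 = 0.254.

d_min ≈ 0.25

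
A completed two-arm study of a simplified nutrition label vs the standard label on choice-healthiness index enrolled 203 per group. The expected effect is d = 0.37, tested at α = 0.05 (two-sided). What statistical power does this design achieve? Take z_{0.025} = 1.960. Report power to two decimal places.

For two equal groups, power = Φ(d·√(n/2) − z_{α/2}).
d·√(n/2) = 0.37 × √(203/2) = 0.37 × 10.075 = 3.728.
z_β = 3.728 − 1.960 = 1.768.
Power = Φ(1.768) = 0.961.

power ≈ 0.96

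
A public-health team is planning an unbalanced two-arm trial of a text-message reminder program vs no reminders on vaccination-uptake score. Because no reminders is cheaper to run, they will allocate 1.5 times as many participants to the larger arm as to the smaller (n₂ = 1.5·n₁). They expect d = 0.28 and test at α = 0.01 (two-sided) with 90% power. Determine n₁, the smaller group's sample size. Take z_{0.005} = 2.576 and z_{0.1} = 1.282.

n₁ = 317

With allocation ratio k = n₂/n₁ = 1.5, Var(x̄₁−x̄₂) = σ²(1/n₁ + 1/(k·n₁)) = σ²·(k+1)/(k·n₁).
So n₁ = (1 + 1/k)·((z_{α/2} + z_β)/d)² = 1.667 × (3.858/0.28)².
n₁ = 1.667 × 189.85 = 316.4.
Round up: n₁ = 317, giving n₂ = ⌈1.5 × 317⌉ = ⌈475.5⌉ = 476.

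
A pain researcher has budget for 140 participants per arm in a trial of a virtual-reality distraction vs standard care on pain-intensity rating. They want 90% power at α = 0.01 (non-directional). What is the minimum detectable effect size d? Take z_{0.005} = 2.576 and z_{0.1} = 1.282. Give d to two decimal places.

For two independent groups of n = 140 each: d_min = (z_{α/2} + z_β)·√(2/n).
z-sum = 2.576 + 1.282 = 3.858.
d_min = 3.858 × √(2/140) = 3.858 × 0.1195 = 0.461.

d_min ≈ 0.46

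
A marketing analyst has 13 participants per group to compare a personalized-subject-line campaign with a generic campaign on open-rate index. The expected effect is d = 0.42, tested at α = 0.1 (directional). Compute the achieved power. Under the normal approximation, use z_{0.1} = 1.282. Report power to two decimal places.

For two equal groups, power = Φ(d·√(n/2) − z_{α}).
d·√(n/2) = 0.42 × √(13/2) = 0.42 × 2.550 = 1.071.
z_β = 1.071 − 1.282 = -0.211.
Power = Φ(-0.211) = 0.416.

power ≈ 0.42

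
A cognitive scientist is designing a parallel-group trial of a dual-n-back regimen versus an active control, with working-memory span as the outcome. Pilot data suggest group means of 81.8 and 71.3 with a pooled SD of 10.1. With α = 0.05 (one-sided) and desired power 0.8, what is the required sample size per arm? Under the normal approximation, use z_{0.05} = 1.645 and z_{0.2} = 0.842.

Cohen's d = |M₁ − M₂| / SD_pooled = |81.8 − 71.3| / 10.1 = 10.5 / 10.1 = 1.040.
For two independent groups with equal n: n = 2·((z_{α} + z_β) / d)².
z_{α} + z_β = 1.645 + 0.842 = 2.487.
n = 2 × (2.487 / 1.040)² = 2 × 2.391² = 2 × 5.72 = 11.4.
Round up to the next whole participant.

n = 12 per group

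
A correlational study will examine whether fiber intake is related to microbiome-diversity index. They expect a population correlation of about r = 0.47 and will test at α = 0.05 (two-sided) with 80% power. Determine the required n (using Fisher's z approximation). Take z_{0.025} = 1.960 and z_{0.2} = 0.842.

n = 34

Fisher's z: C = ½·ln((1+r)/(1−r)) = ½·ln(2.7736) = 0.5101.
n = ((z_{α/2} + z_β)/C)² + 3.
(1.960 + 0.842) / 0.5101 = 2.802 / 0.5101 = 5.493.
n = 5.493² + 3 = 30.17 + 3 = 33.2.
Round up.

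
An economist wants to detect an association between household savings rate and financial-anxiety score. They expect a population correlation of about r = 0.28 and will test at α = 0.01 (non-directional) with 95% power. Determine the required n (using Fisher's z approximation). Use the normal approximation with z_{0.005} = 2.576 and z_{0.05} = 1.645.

n = 219

Fisher's z: C = ½·ln((1+r)/(1−r)) = ½·ln(1.7778) = 0.2877.
n = ((z_{α/2} + z_β)/C)² + 3.
(2.576 + 1.645) / 0.2877 = 4.221 / 0.2877 = 14.672.
n = 14.672² + 3 = 215.25 + 3 = 218.3.
Round up.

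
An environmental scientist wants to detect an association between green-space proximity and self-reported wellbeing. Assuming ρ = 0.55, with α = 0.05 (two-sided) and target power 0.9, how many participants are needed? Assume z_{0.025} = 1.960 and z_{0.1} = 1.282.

Fisher's z: C = ½·ln((1+r)/(1−r)) = ½·ln(3.4444) = 0.6184.
n = ((z_{α/2} + z_β)/C)² + 3.
(1.960 + 1.282) / 0.6184 = 3.242 / 0.6184 = 5.243.
n = 5.243² + 3 = 27.48 + 3 = 30.5.
Round up.

n = 31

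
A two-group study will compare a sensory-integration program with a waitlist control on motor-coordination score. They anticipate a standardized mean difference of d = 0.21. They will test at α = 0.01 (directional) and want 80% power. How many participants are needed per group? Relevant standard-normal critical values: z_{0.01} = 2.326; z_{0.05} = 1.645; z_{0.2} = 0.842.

For two independent groups with equal n: n = 2·((z_{α} + z_β) / d)².
z_{α} + z_β = 2.326 + 0.842 = 3.168.
n = 2 × (3.168 / 0.21)² = 2 × 15.086² = 2 × 227.58 = 455.2.
Round up to the next whole participant.

n = 456 per group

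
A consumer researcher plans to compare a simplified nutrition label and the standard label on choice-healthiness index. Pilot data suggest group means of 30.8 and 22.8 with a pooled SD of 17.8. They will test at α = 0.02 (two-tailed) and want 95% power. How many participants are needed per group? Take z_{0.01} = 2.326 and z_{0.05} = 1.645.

Cohen's d = |M₁ − M₂| / SD_pooled = |30.8 − 22.8| / 17.8 = 8.0 / 17.8 = 0.449.
For two independent groups with equal n: n = 2·((z_{α/2} + z_β) / d)².
z_{α/2} + z_β = 2.326 + 1.645 = 3.971.
n = 2 × (3.971 / 0.449)² = 2 × 8.844² = 2 × 78.22 = 156.4.
Round up to the next whole participant.

n = 157 per group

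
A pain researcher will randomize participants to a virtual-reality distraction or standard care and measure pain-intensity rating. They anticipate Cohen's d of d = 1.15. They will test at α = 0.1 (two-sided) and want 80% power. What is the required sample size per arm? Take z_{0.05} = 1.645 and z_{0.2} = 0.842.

For two independent groups with equal n: n = 2·((z_{α/2} + z_β) / d)².
z_{α/2} + z_β = 1.645 + 0.842 = 2.487.
n = 2 × (2.487 / 1.15)² = 2 × 2.163² = 2 × 4.68 = 9.4.
Round up to the next whole participant.

n = 10 per group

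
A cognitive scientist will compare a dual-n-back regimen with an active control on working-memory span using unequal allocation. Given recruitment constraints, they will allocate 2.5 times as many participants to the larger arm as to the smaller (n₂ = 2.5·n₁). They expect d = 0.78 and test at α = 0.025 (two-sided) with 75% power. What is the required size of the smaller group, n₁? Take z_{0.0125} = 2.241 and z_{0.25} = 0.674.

With allocation ratio k = n₂/n₁ = 2.5, Var(x̄₁−x̄₂) = σ²(1/n₁ + 1/(k·n₁)) = σ²·(k+1)/(k·n₁).
So n₁ = (1 + 1/k)·((z_{α/2} + z_β)/d)² = 1.400 × (2.915/0.78)².
n₁ = 1.400 × 13.97 = 19.6.
Round up: n₁ = 20, giving n₂ = 2.5 × 20 = 50.

n₁ = 20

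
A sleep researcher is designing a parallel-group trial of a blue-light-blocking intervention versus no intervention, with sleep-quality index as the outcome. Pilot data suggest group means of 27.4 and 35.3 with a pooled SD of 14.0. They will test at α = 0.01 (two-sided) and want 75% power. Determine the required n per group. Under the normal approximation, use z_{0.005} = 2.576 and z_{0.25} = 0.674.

n = 67 per group

Cohen's d = |M₁ − M₂| / SD_pooled = |27.4 − 35.3| / 14.0 = 7.9 / 14.0 = 0.564.
For two independent groups with equal n: n = 2·((z_{α/2} + z_β) / d)².
z_{α/2} + z_β = 2.576 + 0.674 = 3.250.
n = 2 × (3.250 / 0.564)² = 2 × 5.762² = 2 × 33.21 = 66.4.
Round up to the next whole participant.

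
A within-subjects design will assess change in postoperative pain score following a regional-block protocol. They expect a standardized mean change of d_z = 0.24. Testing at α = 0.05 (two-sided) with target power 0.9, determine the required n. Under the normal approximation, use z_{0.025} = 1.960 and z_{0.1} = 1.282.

For a paired (one-sample on differences) test: n = ((z_{α/2} + z_β) / d)².
z_{α/2} + z_β = 1.960 + 1.282 = 3.242.
n = (3.242 / 0.24)² = 13.508² = 182.48.
Round up.

n = 183 pairs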